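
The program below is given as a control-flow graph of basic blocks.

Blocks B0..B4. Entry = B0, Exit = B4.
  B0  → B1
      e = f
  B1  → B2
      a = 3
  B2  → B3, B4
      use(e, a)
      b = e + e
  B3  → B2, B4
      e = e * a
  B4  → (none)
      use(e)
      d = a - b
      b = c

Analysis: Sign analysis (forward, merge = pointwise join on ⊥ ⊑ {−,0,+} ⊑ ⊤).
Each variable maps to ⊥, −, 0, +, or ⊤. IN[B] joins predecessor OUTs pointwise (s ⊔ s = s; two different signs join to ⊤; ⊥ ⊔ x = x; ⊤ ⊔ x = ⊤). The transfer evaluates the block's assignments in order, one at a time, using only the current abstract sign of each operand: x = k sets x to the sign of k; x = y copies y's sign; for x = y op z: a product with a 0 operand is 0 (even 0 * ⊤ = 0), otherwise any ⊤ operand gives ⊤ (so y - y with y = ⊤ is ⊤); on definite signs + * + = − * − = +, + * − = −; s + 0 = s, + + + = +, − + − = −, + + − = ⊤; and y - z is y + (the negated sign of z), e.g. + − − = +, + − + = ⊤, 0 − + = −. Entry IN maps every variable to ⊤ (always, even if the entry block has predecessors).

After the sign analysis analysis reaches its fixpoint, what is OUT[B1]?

Converged values:
  B0: | IN=(all ⊤) | OUT=(all ⊤)
  B1: | IN=(all ⊤) | OUT={a:+; rest ⊤}
  B2: | IN={a:+; rest ⊤} | OUT={a:+; rest ⊤}
  B3: | IN={a:+; rest ⊤} | OUT={a:+; rest ⊤}
  B4: | IN={a:+; rest ⊤} | OUT={a:+; rest ⊤}

Merge at B1: IN[B1] = OUT[B0] = {a: ⊤, b: ⊤, c: ⊤, d: ⊤, e: ⊤, f: ⊤}
Applying B1's transfer function to that IN value gives OUT[B1] (row B1 above).

Answer: {a: +, b: ⊤, c: ⊤, d: ⊤, e: ⊤, f: ⊤}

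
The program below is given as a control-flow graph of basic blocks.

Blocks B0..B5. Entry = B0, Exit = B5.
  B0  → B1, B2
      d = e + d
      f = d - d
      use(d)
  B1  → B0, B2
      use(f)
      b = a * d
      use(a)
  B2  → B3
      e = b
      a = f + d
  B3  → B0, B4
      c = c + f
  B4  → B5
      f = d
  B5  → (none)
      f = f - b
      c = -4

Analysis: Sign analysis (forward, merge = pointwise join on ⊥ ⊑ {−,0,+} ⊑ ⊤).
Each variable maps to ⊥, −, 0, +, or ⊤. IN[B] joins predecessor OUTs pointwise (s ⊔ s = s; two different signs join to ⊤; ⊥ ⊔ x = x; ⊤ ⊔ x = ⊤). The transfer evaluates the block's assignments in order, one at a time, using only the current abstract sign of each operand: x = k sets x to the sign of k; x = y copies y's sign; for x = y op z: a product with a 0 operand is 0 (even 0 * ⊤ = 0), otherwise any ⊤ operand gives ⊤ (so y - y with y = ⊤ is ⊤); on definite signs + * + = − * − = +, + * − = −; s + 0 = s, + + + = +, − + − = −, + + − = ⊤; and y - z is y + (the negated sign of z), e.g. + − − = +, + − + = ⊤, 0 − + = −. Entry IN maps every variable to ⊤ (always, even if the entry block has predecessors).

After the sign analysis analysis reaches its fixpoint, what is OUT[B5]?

Converged values:
  B0: | IN=(all ⊤) | OUT=(all ⊤)
  B1: | IN=(all ⊤) | OUT=(all ⊤)
  B2: | IN=(all ⊤) | OUT=(all ⊤)
  B3: | IN=(all ⊤) | OUT=(all ⊤)
  B4: | IN=(all ⊤) | OUT=(all ⊤)
  B5: | IN=(all ⊤) | OUT={c:-; rest ⊤}

Merge at B5: IN[B5] = OUT[B4] = {a: ⊤, b: ⊤, c: ⊤, d: ⊤, e: ⊤, f: ⊤}
Applying B5's transfer function to that IN value gives OUT[B5] (row B5 above).

Answer: {a: ⊤, b: ⊤, c: -, d: ⊤, e: ⊤, f: ⊤}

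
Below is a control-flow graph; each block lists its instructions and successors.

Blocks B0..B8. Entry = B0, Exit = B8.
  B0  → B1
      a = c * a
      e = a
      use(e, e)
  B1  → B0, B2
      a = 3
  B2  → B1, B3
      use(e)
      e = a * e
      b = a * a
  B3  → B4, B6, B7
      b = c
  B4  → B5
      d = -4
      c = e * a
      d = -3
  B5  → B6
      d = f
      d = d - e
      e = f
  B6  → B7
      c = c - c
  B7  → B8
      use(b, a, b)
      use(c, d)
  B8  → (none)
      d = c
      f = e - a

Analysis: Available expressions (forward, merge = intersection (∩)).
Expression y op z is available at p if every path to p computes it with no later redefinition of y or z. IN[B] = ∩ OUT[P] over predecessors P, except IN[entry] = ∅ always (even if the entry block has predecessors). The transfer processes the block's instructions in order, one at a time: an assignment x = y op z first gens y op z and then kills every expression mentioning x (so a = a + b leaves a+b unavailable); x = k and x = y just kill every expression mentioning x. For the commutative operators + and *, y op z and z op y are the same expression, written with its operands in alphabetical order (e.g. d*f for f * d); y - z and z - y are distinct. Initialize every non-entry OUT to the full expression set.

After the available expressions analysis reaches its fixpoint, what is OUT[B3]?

Fixpoint table:
  B0:  IN={}  OUT={}
  B1:  IN={}  OUT={}
  B2:  IN={}  OUT={a*a}
  B3:  IN={a*a}  OUT={a*a}
  B4:  IN={a*a}  OUT={a*a, a*e}
  B5:  IN={a*a, a*e}  OUT={a*a}
  B6:  IN={a*a}  OUT={a*a}
  B7:  IN={a*a}  OUT={a*a}
  B8:  IN={a*a}  OUT={a*a, e-a}

Merge at B3: IN[B3] = OUT[B2] = {a*a}
Applying B3's transfer function to that IN value gives OUT[B3] (row B3 above).

Answer: {a*a}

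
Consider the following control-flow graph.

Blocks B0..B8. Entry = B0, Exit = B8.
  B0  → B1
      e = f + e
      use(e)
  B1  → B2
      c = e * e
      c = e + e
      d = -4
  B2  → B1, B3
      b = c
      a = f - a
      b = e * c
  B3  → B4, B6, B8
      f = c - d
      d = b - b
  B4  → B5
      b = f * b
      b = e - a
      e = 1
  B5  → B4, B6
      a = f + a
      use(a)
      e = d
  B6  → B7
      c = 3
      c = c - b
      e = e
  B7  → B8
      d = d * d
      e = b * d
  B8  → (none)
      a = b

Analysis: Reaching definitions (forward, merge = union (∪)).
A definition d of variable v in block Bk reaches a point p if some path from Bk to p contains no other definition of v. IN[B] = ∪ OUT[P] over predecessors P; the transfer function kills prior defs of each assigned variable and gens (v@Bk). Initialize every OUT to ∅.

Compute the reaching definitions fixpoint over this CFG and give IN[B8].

Answer: {a@B2, a@B5, b@B2, b@B4, c@B1, c@B6, d@B3, d@B7, e@B0, e@B7, f@B3}

Trace:
Per-block solution:
  B0:  IN={}  OUT={e@B0}
  B1:  IN={a@B2, b@B2, c@B1, d@B1, e@B0}  OUT={a@B2, b@B2, c@B1, d@B1, e@B0}
  B2:  IN={a@B2, b@B2, c@B1, d@B1, e@B0}  OUT={a@B2, b@B2, c@B1, d@B1, e@B0}
  B3:  IN={a@B2, b@B2, c@B1, d@B1, e@B0}  OUT={a@B2, b@B2, c@B1, d@B3, e@B0, f@B3}
  B4:  IN={a@B2, a@B5, b@B2, b@B4, c@B1, d@B3, e@B0, e@B5, f@B3}  OUT={a@B2, a@B5, b@B4, c@B1, d@B3, e@B4, f@B3}
  B5:  IN={a@B2, a@B5, b@B4, c@B1, d@B3, e@B4, f@B3}  OUT={a@B5, b@B4, c@B1, d@B3, e@B5, f@B3}
  B6:  IN={a@B2, a@B5, b@B2, b@B4, c@B1, d@B3, e@B0, e@B5, f@B3}  OUT={a@B2, a@B5, b@B2, b@B4, c@B6, d@B3, e@B6, f@B3}
  B7:  IN={a@B2, a@B5, b@B2, b@B4, c@B6, d@B3, e@B6, f@B3}  OUT={a@B2, a@B5, b@B2, b@B4, c@B6, d@B7, e@B7, f@B3}
  B8:  IN={a@B2, a@B5, b@B2, b@B4, c@B1, c@B6, d@B3, d@B7, e@B0, e@B7, f@B3}  OUT={a@B8, b@B2, b@B4, c@B1, c@B6, d@B3, d@B7, e@B0, e@B7, f@B3}

Merge at B8: IN[B8] = OUT[B3] ⊔ OUT[B7] = {a@B2, a@B5, b@B2, b@B4, c@B1, c@B6, d@B3, d@B7, e@B0, e@B7, f@B3}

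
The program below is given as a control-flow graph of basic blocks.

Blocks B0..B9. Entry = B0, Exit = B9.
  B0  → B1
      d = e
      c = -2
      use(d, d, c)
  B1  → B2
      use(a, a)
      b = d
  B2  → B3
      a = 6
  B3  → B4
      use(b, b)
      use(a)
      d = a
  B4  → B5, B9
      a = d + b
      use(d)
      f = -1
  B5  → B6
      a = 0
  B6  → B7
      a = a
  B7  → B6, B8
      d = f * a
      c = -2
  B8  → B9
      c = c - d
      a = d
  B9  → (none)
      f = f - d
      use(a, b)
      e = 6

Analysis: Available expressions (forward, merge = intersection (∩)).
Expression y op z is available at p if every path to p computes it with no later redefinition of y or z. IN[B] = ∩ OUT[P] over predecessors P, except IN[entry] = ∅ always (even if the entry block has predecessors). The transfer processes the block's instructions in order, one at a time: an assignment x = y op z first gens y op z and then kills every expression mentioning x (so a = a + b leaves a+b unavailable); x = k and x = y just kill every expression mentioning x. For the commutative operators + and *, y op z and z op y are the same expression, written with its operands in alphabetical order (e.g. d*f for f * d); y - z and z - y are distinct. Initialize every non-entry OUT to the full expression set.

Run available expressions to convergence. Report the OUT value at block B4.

Per-block solution:
  B0: | IN={} | OUT={}
  B1: | IN={} | OUT={}
  B2: | IN={} | OUT={}
  B3: | IN={} | OUT={}
  B4: | IN={} | OUT={b+d}
  B5: | IN={b+d} | OUT={b+d}
  B6: | IN={} | OUT={}
  B7: | IN={} | OUT={a*f}
  B8: | IN={a*f} | OUT={}
  B9: | IN={} | OUT={}

Merge at B4: IN[B4] = OUT[B3] = {}
Applying B4's transfer function to that IN value gives OUT[B4] (row B4 above).

Answer: {b+d}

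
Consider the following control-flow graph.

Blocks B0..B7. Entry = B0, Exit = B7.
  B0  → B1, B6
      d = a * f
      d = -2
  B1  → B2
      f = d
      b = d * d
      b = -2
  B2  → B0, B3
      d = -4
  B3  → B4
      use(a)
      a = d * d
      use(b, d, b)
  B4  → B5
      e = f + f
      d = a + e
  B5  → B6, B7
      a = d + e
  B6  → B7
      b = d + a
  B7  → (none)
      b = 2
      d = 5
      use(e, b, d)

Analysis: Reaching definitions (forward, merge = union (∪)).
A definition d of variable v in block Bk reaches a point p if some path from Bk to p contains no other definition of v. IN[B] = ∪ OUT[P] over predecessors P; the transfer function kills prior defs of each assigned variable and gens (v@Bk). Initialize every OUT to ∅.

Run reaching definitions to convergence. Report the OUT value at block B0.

Answer: {b@B1, d@B0, f@B1}

Derivation:
Fixpoint table:
  B0:  IN={b@B1, d@B2, f@B1}  OUT={b@B1, d@B0, f@B1}
  B1:  IN={b@B1, d@B0, f@B1}  OUT={b@B1, d@B0, f@B1}
  B2:  IN={b@B1, d@B0, f@B1}  OUT={b@B1, d@B2, f@B1}
  B3:  IN={b@B1, d@B2, f@B1}  OUT={a@B3, b@B1, d@B2, f@B1}
  B4:  IN={a@B3, b@B1, d@B2, f@B1}  OUT={a@B3, b@B1, d@B4, e@B4, f@B1}
  B5:  IN={a@B3, b@B1, d@B4, e@B4, f@B1}  OUT={a@B5, b@B1, d@B4, e@B4, f@B1}
  B6:  IN={a@B5, b@B1, d@B0, d@B4, e@B4, f@B1}  OUT={a@B5, b@B6, d@B0, d@B4, e@B4, f@B1}
  B7:  IN={a@B5, b@B1, b@B6, d@B0, d@B4, e@B4, f@B1}  OUT={a@B5, b@B7, d@B7, e@B4, f@B1}

Merge at B0 (entry node, so the boundary value {} is joined with the incoming edge(s)): IN[B0] = {} ⊔ OUT[B2] = {b@B1, d@B2, f@B1}
Applying B0's transfer function to that IN value gives OUT[B0] (row B0 above).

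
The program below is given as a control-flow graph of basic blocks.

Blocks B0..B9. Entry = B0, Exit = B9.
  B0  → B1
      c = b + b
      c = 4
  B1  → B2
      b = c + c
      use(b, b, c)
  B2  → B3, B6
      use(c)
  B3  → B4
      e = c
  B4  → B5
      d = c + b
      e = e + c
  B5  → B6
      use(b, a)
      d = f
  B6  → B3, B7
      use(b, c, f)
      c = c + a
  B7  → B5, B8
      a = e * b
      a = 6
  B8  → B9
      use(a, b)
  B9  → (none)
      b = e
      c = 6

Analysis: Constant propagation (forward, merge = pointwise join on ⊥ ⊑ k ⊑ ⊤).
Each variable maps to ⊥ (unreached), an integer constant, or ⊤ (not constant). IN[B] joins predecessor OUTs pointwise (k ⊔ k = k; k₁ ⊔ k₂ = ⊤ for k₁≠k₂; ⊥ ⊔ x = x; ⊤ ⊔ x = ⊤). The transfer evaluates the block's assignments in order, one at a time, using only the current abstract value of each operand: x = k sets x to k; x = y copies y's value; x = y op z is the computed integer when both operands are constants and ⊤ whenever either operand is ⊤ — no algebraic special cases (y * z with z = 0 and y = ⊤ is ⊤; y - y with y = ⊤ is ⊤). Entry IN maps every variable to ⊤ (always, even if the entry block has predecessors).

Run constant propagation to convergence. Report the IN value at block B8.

Answer: {a: 6, b: 8, c: ⊤, d: ⊤, e: ⊤, f: ⊤}

Derivation:
Per-block solution:
  B0:   IN=(all ⊤)   OUT={c:4; rest ⊤}
  B1:   IN={c:4; rest ⊤}   OUT={b:8, c:4; rest ⊤}
  B2:   IN={b:8, c:4; rest ⊤}   OUT={b:8, c:4; rest ⊤}
  B3:   IN={b:8; rest ⊤}   OUT={b:8; rest ⊤}
  B4:   IN={b:8; rest ⊤}   OUT={b:8; rest ⊤}
  B5:   IN={b:8; rest ⊤}   OUT={b:8; rest ⊤}
  B6:   IN={b:8; rest ⊤}   OUT={b:8; rest ⊤}
  B7:   IN={b:8; rest ⊤}   OUT={a:6, b:8; rest ⊤}
  B8:   IN={a:6, b:8; rest ⊤}   OUT={a:6, b:8; rest ⊤}
  B9:   IN={a:6, b:8; rest ⊤}   OUT={a:6, c:6; rest ⊤}

Merge at B8: IN[B8] = OUT[B7] = {a: 6, b: 8, c: ⊤, d: ⊤, e: ⊤, f: ⊤}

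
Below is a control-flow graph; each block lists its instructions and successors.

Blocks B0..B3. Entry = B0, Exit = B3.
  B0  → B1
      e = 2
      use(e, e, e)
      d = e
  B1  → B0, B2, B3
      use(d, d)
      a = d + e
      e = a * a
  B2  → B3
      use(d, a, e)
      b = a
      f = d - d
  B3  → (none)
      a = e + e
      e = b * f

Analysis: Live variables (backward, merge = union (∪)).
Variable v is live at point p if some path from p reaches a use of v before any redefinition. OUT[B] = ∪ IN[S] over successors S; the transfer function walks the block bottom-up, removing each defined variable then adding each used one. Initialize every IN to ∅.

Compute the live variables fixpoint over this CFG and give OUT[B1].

Converged values:
  B0:   IN={b, f}   OUT={b, d, e, f}
  B1:   IN={b, d, e, f}   OUT={a, b, d, e, f}
  B2:   IN={a, d, e}   OUT={b, e, f}
  B3:   IN={b, e, f}   OUT={}

Merge at B1: OUT[B1] = IN[B0] ⊔ IN[B2] ⊔ IN[B3] = {a, b, d, e, f}

Answer: {a, b, d, e, f}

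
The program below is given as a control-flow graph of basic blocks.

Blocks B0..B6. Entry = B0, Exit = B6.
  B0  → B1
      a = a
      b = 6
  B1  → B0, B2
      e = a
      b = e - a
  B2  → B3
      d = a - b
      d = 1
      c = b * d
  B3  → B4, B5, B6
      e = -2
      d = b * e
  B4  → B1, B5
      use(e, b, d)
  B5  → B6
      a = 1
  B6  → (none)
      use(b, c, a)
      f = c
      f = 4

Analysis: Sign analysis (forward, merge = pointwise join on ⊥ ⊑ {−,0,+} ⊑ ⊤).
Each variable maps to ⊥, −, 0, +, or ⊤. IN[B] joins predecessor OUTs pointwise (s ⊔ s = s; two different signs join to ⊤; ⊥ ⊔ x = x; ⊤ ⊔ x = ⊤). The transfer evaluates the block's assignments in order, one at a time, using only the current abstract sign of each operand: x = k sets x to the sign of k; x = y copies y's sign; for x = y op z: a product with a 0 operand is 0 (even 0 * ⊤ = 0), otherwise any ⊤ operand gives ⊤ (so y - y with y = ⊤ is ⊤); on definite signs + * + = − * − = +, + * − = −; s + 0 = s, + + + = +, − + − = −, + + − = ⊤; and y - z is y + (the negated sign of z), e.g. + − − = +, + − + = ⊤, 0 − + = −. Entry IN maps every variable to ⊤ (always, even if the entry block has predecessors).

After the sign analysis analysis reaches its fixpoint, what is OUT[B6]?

Answer: {a: ⊤, b: ⊤, c: ⊤, d: ⊤, e: -, f: +}

Working:
Converged values:
  B0: | IN=(all ⊤) | OUT={b:+; rest ⊤}
  B1: | IN=(all ⊤) | OUT=(all ⊤)
  B2: | IN=(all ⊤) | OUT={d:+; rest ⊤}
  B3: | IN={d:+; rest ⊤} | OUT={e:-; rest ⊤}
  B4: | IN={e:-; rest ⊤} | OUT={e:-; rest ⊤}
  B5: | IN={e:-; rest ⊤} | OUT={a:+, e:-; rest ⊤}
  B6: | IN={e:-; rest ⊤} | OUT={e:-, f:+; rest ⊤}

Merge at B6: IN[B6] = OUT[B3] ⊔ OUT[B5] = {a: ⊤, b: ⊤, c: ⊤, d: ⊤, e: -, f: ⊤}
Applying B6's transfer function to that IN value gives OUT[B6] (row B6 above).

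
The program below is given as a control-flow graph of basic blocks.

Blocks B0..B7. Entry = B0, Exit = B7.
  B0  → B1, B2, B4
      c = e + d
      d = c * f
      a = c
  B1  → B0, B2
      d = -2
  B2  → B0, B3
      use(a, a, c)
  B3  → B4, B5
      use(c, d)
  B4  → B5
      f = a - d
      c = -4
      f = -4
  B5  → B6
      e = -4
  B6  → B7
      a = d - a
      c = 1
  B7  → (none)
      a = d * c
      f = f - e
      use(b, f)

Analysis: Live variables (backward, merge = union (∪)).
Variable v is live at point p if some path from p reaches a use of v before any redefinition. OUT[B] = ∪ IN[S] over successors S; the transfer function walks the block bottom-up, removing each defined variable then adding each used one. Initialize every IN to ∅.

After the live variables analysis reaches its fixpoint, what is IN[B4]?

Answer: {a, b, d}

Derivation:
Converged values:
  B0: | IN={b, d, e, f} | OUT={a, b, c, d, e, f}
  B1: | IN={a, b, c, e, f} | OUT={a, b, c, d, e, f}
  B2: | IN={a, b, c, d, e, f} | OUT={a, b, c, d, e, f}
  B3: | IN={a, b, c, d, f} | OUT={a, b, d, f}
  B4: | IN={a, b, d} | OUT={a, b, d, f}
  B5: | IN={a, b, d, f} | OUT={a, b, d, e, f}
  B6: | IN={a, b, d, e, f} | OUT={b, c, d, e, f}
  B7: | IN={b, c, d, e, f} | OUT={}

Merge at B4: OUT[B4] = IN[B5] = {a, b, d, f}
Applying B4's transfer function to that OUT value gives IN[B4] (row B4 above).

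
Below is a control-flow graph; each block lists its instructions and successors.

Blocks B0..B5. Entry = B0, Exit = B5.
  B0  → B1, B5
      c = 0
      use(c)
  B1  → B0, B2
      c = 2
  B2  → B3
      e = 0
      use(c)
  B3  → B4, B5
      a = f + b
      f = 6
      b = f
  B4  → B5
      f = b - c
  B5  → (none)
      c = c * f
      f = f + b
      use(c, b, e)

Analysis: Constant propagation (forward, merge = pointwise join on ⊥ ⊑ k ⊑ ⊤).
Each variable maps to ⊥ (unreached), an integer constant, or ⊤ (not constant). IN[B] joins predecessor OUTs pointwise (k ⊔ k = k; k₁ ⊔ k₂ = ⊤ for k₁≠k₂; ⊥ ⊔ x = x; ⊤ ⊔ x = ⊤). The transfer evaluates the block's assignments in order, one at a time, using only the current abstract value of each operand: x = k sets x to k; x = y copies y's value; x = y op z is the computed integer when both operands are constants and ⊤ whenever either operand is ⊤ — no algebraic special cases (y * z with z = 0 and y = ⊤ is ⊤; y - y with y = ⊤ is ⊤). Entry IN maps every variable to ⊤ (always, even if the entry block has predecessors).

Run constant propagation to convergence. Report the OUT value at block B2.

Answer: {a: ⊤, b: ⊤, c: 2, d: ⊤, e: 0, f: ⊤}

Derivation:
Fixpoint table:
  B0:  IN=(all ⊤)  OUT={c:0; rest ⊤}
  B1:  IN={c:0; rest ⊤}  OUT={c:2; rest ⊤}
  B2:  IN={c:2; rest ⊤}  OUT={c:2, e:0; rest ⊤}
  B3:  IN={c:2, e:0; rest ⊤}  OUT={b:6, c:2, e:0, f:6; rest ⊤}
  B4:  IN={b:6, c:2, e:0, f:6; rest ⊤}  OUT={b:6, c:2, e:0, f:4; rest ⊤}
  B5:  IN=(all ⊤)  OUT=(all ⊤)

Merge at B2: IN[B2] = OUT[B1] = {a: ⊤, b: ⊤, c: 2, d: ⊤, e: ⊤, f: ⊤}
Applying B2's transfer function to that IN value gives OUT[B2] (row B2 above).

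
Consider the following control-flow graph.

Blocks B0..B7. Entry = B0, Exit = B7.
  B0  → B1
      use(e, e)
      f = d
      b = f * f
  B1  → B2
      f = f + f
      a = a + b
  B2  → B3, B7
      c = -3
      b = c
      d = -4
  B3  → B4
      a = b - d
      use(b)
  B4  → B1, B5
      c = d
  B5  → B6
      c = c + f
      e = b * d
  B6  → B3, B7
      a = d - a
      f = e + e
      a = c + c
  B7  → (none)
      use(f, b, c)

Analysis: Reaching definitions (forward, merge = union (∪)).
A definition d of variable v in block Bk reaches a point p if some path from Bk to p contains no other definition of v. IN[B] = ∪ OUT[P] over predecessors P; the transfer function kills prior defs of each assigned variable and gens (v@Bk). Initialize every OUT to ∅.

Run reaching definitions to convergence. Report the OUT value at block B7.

Fixpoint table:
  B0:  IN={}  OUT={b@B0, f@B0}
  B1:  IN={a@B3, b@B0, b@B2, c@B4, d@B2, e@B5, f@B0, f@B1, f@B6}  OUT={a@B1, b@B0, b@B2, c@B4, d@B2, e@B5, f@B1}
  B2:  IN={a@B1, b@B0, b@B2, c@B4, d@B2, e@B5, f@B1}  OUT={a@B1, b@B2, c@B2, d@B2, e@B5, f@B1}
  B3:  IN={a@B1, a@B6, b@B2, c@B2, c@B5, d@B2, e@B5, f@B1, f@B6}  OUT={a@B3, b@B2, c@B2, c@B5, d@B2, e@B5, f@B1, f@B6}
  B4:  IN={a@B3, b@B2, c@B2, c@B5, d@B2, e@B5, f@B1, f@B6}  OUT={a@B3, b@B2, c@B4, d@B2, e@B5, f@B1, f@B6}
  B5:  IN={a@B3, b@B2, c@B4, d@B2, e@B5, f@B1, f@B6}  OUT={a@B3, b@B2, c@B5, d@B2, e@B5, f@B1, f@B6}
  B6:  IN={a@B3, b@B2, c@B5, d@B2, e@B5, f@B1, f@B6}  OUT={a@B6, b@B2, c@B5, d@B2, e@B5, f@B6}
  B7:  IN={a@B1, a@B6, b@B2, c@B2, c@B5, d@B2, e@B5, f@B1, f@B6}  OUT={a@B1, a@B6, b@B2, c@B2, c@B5, d@B2, e@B5, f@B1, f@B6}

Merge at B7: IN[B7] = OUT[B2] ⊔ OUT[B6] = {a@B1, a@B6, b@B2, c@B2, c@B5, d@B2, e@B5, f@B1, f@B6}
Applying B7's transfer function to that IN value gives OUT[B7] (row B7 above).

Answer: {a@B1, a@B6, b@B2, c@B2, c@B5, d@B2, e@B5, f@B1, f@B6}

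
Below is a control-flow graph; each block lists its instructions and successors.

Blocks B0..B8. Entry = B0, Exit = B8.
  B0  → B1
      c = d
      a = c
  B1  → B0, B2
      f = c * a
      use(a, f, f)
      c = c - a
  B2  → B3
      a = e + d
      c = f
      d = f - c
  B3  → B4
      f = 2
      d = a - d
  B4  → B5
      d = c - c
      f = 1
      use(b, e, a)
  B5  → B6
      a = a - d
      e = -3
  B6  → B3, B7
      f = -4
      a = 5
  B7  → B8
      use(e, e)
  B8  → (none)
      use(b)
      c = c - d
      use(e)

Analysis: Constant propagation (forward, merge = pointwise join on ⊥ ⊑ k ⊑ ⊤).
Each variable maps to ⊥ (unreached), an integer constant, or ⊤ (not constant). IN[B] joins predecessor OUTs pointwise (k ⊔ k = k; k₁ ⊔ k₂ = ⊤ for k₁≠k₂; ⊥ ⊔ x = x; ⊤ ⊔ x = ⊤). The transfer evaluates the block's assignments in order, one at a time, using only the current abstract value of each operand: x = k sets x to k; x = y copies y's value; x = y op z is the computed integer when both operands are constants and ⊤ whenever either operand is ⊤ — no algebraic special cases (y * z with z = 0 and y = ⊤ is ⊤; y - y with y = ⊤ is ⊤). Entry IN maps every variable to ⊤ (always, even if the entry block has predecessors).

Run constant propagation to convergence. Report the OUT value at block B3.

Answer: {a: ⊤, b: ⊤, c: ⊤, d: ⊤, e: ⊤, f: 2}

Trace:
Fixpoint table:
  B0:  IN=(all ⊤)  OUT=(all ⊤)
  B1:  IN=(all ⊤)  OUT=(all ⊤)
  B2:  IN=(all ⊤)  OUT=(all ⊤)
  B3:  IN=(all ⊤)  OUT={f:2; rest ⊤}
  B4:  IN={f:2; rest ⊤}  OUT={f:1; rest ⊤}
  B5:  IN={f:1; rest ⊤}  OUT={e:-3, f:1; rest ⊤}
  B6:  IN={e:-3, f:1; rest ⊤}  OUT={a:5, e:-3, f:-4; rest ⊤}
  B7:  IN={a:5, e:-3, f:-4; rest ⊤}  OUT={a:5, e:-3, f:-4; rest ⊤}
  B8:  IN={a:5, e:-3, f:-4; rest ⊤}  OUT={a:5, e:-3, f:-4; rest ⊤}

Merge at B3: IN[B3] = OUT[B2] ⊔ OUT[B6] = {a: ⊤, b: ⊤, c: ⊤, d: ⊤, e: ⊤, f: ⊤}
Applying B3's transfer function to that IN value gives OUT[B3] (row B3 above).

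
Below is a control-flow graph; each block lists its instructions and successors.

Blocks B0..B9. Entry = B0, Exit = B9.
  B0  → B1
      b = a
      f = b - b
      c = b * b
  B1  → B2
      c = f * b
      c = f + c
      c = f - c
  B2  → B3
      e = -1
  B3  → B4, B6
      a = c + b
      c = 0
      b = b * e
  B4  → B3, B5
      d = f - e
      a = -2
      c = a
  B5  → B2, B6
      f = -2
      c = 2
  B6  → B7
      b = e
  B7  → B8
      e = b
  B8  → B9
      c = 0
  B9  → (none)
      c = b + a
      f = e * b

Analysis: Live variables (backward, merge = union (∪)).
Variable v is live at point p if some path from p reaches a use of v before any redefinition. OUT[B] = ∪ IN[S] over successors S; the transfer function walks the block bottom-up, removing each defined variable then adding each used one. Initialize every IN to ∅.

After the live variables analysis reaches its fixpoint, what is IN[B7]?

Answer: {a, b}

Derivation:
Per-block solution:
  B0:   IN={a}   OUT={b, f}
  B1:   IN={b, f}   OUT={b, c, f}
  B2:   IN={b, c, f}   OUT={b, c, e, f}
  B3:   IN={b, c, e, f}   OUT={a, b, e, f}
  B4:   IN={b, e, f}   OUT={a, b, c, e, f}
  B5:   IN={a, b, e}   OUT={a, b, c, e, f}
  B6:   IN={a, e}   OUT={a, b}
  B7:   IN={a, b}   OUT={a, b, e}
  B8:   IN={a, b, e}   OUT={a, b, e}
  B9:   IN={a, b, e}   OUT={}

Merge at B7: OUT[B7] = IN[B8] = {a, b, e}
Applying B7's transfer function to that OUT value gives IN[B7] (row B7 above).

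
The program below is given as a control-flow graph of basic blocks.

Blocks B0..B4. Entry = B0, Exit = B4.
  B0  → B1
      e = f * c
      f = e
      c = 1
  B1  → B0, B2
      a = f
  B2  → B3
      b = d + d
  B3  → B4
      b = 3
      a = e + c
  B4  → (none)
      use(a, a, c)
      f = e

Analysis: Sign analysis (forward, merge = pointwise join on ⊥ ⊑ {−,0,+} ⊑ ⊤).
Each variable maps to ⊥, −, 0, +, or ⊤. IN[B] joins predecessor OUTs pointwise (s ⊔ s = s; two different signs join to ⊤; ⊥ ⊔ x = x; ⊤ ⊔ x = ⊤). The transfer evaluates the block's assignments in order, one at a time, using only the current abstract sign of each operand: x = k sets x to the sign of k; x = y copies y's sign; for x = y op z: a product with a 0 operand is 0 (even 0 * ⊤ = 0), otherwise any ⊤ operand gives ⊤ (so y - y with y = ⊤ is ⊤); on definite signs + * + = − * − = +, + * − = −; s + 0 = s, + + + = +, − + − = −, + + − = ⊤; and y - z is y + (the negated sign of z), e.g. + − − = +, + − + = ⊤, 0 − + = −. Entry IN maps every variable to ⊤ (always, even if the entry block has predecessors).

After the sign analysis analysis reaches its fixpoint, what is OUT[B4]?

Per-block solution:
  B0: | IN=(all ⊤) | OUT={c:+; rest ⊤}
  B1: | IN={c:+; rest ⊤} | OUT={c:+; rest ⊤}
  B2: | IN={c:+; rest ⊤} | OUT={c:+; rest ⊤}
  B3: | IN={c:+; rest ⊤} | OUT={b:+, c:+; rest ⊤}
  B4: | IN={b:+, c:+; rest ⊤} | OUT={b:+, c:+; rest ⊤}

Merge at B4: IN[B4] = OUT[B3] = {a: ⊤, b: +, c: +, d: ⊤, e: ⊤, f: ⊤}
Applying B4's transfer function to that IN value gives OUT[B4] (row B4 above).

Answer: {a: ⊤, b: +, c: +, d: ⊤, e: ⊤, f: ⊤}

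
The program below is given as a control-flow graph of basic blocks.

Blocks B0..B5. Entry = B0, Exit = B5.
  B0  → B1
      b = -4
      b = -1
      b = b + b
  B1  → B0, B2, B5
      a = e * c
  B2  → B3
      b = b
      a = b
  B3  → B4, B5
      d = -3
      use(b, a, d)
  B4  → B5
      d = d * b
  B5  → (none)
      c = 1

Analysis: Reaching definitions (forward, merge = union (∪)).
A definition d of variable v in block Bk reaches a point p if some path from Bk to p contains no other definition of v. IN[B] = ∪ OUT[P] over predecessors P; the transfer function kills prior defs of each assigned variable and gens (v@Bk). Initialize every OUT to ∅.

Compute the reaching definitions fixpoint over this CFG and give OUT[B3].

Answer: {a@B2, b@B2, d@B3}

Derivation:
Per-block solution:
  B0:   IN={a@B1, b@B0}   OUT={a@B1, b@B0}
  B1:   IN={a@B1, b@B0}   OUT={a@B1, b@B0}
  B2:   IN={a@B1, b@B0}   OUT={a@B2, b@B2}
  B3:   IN={a@B2, b@B2}   OUT={a@B2, b@B2, d@B3}
  B4:   IN={a@B2, b@B2, d@B3}   OUT={a@B2, b@B2, d@B4}
  B5:   IN={a@B1, a@B2, b@B0, b@B2, d@B3, d@B4}   OUT={a@B1, a@B2, b@B0, b@B2, c@B5, d@B3, d@B4}

Merge at B3: IN[B3] = OUT[B2] = {a@B2, b@B2}
Applying B3's transfer function to that IN value gives OUT[B3] (row B3 above).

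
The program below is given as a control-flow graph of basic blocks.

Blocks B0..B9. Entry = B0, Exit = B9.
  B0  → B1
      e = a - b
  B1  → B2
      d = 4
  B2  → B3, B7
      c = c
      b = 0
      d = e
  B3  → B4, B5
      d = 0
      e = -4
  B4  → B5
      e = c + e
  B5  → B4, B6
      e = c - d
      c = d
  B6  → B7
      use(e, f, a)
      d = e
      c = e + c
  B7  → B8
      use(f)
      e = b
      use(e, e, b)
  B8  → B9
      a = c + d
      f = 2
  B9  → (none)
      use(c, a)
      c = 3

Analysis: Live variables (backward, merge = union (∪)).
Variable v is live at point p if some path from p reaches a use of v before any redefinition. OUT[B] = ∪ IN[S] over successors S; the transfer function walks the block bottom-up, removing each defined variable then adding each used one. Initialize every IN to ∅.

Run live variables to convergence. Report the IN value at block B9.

Answer: {a, c}

Trace:
Fixpoint table:
  B0:  IN={a, b, c, f}  OUT={a, c, e, f}
  B1:  IN={a, c, e, f}  OUT={a, c, e, f}
  B2:  IN={a, c, e, f}  OUT={a, b, c, d, f}
  B3:  IN={a, b, c, f}  OUT={a, b, c, d, e, f}
  B4:  IN={a, b, c, d, e, f}  OUT={a, b, c, d, f}
  B5:  IN={a, b, c, d, f}  OUT={a, b, c, d, e, f}
  B6:  IN={a, b, c, e, f}  OUT={b, c, d, f}
  B7:  IN={b, c, d, f}  OUT={c, d}
  B8:  IN={c, d}  OUT={a, c}
  B9:  IN={a, c}  OUT={}

B9 is the boundary node: OUT[B9] = {}
Applying B9's transfer function to that OUT value gives IN[B9] (row B9 above).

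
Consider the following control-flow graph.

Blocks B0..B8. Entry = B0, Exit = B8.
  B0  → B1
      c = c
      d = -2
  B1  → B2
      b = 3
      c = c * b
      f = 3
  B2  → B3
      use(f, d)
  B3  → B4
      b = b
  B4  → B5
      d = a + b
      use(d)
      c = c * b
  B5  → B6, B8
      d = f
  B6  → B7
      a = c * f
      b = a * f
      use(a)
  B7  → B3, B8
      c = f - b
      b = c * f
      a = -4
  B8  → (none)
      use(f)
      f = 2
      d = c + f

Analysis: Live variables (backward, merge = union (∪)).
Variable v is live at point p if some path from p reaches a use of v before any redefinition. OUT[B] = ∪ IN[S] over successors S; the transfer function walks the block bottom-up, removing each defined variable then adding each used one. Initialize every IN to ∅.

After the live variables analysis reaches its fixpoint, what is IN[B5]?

Answer: {c, f}

Trace:
Fixpoint table:
  B0:  IN={a, c}  OUT={a, c, d}
  B1:  IN={a, c, d}  OUT={a, b, c, d, f}
  B2:  IN={a, b, c, d, f}  OUT={a, b, c, f}
  B3:  IN={a, b, c, f}  OUT={a, b, c, f}
  B4:  IN={a, b, c, f}  OUT={c, f}
  B5:  IN={c, f}  OUT={c, f}
  B6:  IN={c, f}  OUT={b, f}
  B7:  IN={b, f}  OUT={a, b, c, f}
  B8:  IN={c, f}  OUT={}

Merge at B5: OUT[B5] = IN[B6] ⊔ IN[B8] = {c, f}
Applying B5's transfer function to that OUT value gives IN[B5] (row B5 above).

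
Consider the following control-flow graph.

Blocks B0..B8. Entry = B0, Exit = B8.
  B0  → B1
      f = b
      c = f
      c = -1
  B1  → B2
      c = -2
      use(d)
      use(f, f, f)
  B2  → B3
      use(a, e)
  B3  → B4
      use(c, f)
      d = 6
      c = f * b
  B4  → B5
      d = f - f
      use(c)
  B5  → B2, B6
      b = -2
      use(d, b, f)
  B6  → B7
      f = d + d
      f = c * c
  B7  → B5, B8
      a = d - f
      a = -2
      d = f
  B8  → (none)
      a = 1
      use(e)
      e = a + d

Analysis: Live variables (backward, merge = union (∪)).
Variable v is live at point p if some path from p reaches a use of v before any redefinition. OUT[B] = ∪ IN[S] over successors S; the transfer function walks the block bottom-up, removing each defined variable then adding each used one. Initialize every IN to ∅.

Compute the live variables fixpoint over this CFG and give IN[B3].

Converged values:
  B0: | IN={a, b, d, e} | OUT={a, b, d, e, f}
  B1: | IN={a, b, d, e, f} | OUT={a, b, c, e, f}
  B2: | IN={a, b, c, e, f} | OUT={a, b, c, e, f}
  B3: | IN={a, b, c, e, f} | OUT={a, c, e, f}
  B4: | IN={a, c, e, f} | OUT={a, c, d, e, f}
  B5: | IN={a, c, d, e, f} | OUT={a, b, c, d, e, f}
  B6: | IN={c, d, e} | OUT={c, d, e, f}
  B7: | IN={c, d, e, f} | OUT={a, c, d, e, f}
  B8: | IN={d, e} | OUT={}

Merge at B3: OUT[B3] = IN[B4] = {a, c, e, f}
Applying B3's transfer function to that OUT value gives IN[B3] (row B3 above).

Answer: {a, b, c, e, f}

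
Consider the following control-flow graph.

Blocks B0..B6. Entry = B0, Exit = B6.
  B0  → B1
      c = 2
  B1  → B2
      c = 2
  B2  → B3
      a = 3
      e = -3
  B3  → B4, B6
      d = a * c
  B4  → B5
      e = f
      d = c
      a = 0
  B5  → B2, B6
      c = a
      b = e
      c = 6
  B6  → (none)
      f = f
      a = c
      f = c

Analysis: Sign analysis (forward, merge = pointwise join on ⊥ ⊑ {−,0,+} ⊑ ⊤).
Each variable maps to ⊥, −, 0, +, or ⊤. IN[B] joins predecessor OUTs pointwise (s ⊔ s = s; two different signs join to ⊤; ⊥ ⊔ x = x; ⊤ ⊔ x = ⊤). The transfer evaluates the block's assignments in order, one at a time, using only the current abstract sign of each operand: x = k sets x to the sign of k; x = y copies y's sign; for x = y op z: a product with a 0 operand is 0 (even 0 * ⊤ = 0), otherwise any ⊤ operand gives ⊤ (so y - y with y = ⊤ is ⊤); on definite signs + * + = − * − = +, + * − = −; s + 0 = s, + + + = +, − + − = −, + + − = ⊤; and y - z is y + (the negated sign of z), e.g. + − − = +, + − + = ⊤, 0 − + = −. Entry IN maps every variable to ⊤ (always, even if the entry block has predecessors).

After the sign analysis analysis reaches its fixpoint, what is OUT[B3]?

Fixpoint table:
  B0: | IN=(all ⊤) | OUT={c:+; rest ⊤}
  B1: | IN={c:+; rest ⊤} | OUT={c:+; rest ⊤}
  B2: | IN={c:+; rest ⊤} | OUT={a:+, c:+, e:-; rest ⊤}
  B3: | IN={a:+, c:+, e:-; rest ⊤} | OUT={a:+, c:+, d:+, e:-; rest ⊤}
  B4: | IN={a:+, c:+, d:+, e:-; rest ⊤} | OUT={a:0, c:+, d:+; rest ⊤}
  B5: | IN={a:0, c:+, d:+; rest ⊤} | OUT={a:0, c:+, d:+; rest ⊤}
  B6: | IN={c:+, d:+; rest ⊤} | OUT={a:+, c:+, d:+, f:+; rest ⊤}

Merge at B3: IN[B3] = OUT[B2] = {a: +, b: ⊤, c: +, d: ⊤, e: -, f: ⊤}
Applying B3's transfer function to that IN value gives OUT[B3] (row B3 above).

Answer: {a: +, b: ⊤, c: +, d: +, e: -, f: ⊤}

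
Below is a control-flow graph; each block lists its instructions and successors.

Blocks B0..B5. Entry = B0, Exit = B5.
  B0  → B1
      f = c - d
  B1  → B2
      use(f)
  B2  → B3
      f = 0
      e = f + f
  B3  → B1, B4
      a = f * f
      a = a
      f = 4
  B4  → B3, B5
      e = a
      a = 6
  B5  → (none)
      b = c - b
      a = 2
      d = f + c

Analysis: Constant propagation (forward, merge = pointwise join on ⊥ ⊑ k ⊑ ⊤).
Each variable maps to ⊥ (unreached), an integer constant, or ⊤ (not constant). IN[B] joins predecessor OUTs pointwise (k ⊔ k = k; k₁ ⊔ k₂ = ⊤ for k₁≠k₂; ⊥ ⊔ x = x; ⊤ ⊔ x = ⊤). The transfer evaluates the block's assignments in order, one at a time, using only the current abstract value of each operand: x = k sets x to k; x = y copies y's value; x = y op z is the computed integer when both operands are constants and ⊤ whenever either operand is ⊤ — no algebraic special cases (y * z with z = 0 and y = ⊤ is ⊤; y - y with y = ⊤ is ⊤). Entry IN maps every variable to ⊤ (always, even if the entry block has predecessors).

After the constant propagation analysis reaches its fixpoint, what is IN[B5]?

Answer: {a: 6, b: ⊤, c: ⊤, d: ⊤, e: ⊤, f: 4}

Trace:
Converged values:
  B0:  IN=(all ⊤)  OUT=(all ⊤)
  B1:  IN=(all ⊤)  OUT=(all ⊤)
  B2:  IN=(all ⊤)  OUT={e:0, f:0; rest ⊤}
  B3:  IN=(all ⊤)  OUT={f:4; rest ⊤}
  B4:  IN={f:4; rest ⊤}  OUT={a:6, f:4; rest ⊤}
  B5:  IN={a:6, f:4; rest ⊤}  OUT={a:2, f:4; rest ⊤}

Merge at B5: IN[B5] = OUT[B4] = {a: 6, b: ⊤, c: ⊤, d: ⊤, e: ⊤, f: 4}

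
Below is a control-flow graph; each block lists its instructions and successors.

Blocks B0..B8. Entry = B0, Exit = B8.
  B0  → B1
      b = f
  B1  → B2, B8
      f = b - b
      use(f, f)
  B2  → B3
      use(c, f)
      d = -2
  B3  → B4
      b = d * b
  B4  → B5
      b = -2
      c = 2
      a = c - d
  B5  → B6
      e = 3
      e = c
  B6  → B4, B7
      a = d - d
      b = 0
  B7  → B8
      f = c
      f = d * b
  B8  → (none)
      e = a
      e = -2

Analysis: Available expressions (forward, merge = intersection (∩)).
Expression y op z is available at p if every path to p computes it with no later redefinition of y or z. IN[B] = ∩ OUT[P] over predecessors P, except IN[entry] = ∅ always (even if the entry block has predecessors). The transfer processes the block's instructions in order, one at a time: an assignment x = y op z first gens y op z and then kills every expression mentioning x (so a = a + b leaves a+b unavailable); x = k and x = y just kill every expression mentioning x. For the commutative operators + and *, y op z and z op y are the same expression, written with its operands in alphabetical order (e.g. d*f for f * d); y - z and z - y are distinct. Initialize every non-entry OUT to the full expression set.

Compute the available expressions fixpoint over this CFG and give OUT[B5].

Converged values:
  B0:  IN={}  OUT={}
  B1:  IN={}  OUT={b-b}
  B2:  IN={b-b}  OUT={b-b}
  B3:  IN={b-b}  OUT={}
  B4:  IN={}  OUT={c-d}
  B5:  IN={c-d}  OUT={c-d}
  B6:  IN={c-d}  OUT={c-d, d-d}
  B7:  IN={c-d, d-d}  OUT={b*d, c-d, d-d}
  B8:  IN={}  OUT={}

Merge at B5: IN[B5] = OUT[B4] = {c-d}
Applying B5's transfer function to that IN value gives OUT[B5] (row B5 above).

Answer: {c-d}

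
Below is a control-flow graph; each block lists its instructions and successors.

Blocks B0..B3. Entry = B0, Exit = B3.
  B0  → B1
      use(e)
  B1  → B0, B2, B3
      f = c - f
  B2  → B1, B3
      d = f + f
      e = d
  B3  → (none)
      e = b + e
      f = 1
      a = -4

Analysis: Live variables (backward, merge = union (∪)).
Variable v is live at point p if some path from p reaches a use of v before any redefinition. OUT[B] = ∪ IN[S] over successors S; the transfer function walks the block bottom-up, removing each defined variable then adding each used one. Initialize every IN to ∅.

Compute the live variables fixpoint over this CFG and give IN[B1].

Answer: {b, c, e, f}

Derivation:
Converged values:
  B0:  IN={b, c, e, f}  OUT={b, c, e, f}
  B1:  IN={b, c, e, f}  OUT={b, c, e, f}
  B2:  IN={b, c, f}  OUT={b, c, e, f}
  B3:  IN={b, e}  OUT={}

Merge at B1: OUT[B1] = IN[B0] ⊔ IN[B2] ⊔ IN[B3] = {b, c, e, f}
Applying B1's transfer function to that OUT value gives IN[B1] (row B1 above).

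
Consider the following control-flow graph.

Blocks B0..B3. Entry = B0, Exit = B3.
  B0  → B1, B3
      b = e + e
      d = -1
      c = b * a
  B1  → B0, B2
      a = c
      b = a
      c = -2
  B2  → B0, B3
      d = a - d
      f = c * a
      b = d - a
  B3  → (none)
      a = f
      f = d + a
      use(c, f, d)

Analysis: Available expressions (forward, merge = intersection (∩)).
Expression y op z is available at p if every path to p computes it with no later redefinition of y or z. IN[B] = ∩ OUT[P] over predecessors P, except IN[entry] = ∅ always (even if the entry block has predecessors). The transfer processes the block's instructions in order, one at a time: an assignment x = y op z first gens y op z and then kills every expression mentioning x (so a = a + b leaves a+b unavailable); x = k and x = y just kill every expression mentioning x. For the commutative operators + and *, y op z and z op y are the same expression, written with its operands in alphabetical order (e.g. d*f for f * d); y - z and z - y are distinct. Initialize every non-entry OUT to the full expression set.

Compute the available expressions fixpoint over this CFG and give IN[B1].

Answer: {a*b, e+e}

Trace:
Converged values:
  B0: | IN={} | OUT={a*b, e+e}
  B1: | IN={a*b, e+e} | OUT={e+e}
  B2: | IN={e+e} | OUT={a*c, d-a, e+e}
  B3: | IN={e+e} | OUT={a+d, e+e}

Merge at B1: IN[B1] = OUT[B0] = {a*b, e+e}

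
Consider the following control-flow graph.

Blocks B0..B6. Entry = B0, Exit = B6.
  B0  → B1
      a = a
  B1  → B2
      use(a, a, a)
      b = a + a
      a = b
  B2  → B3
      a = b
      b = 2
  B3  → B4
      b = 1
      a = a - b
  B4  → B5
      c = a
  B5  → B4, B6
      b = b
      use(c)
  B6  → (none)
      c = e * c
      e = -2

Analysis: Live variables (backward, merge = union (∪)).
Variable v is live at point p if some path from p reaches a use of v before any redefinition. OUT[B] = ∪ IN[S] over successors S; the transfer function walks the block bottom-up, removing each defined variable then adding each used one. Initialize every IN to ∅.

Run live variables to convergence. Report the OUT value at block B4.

Answer: {a, b, c, e}

Derivation:
Per-block solution:
  B0:   IN={a, e}   OUT={a, e}
  B1:   IN={a, e}   OUT={b, e}
  B2:   IN={b, e}   OUT={a, e}
  B3:   IN={a, e}   OUT={a, b, e}
  B4:   IN={a, b, e}   OUT={a, b, c, e}
  B5:   IN={a, b, c, e}   OUT={a, b, c, e}
  B6:   IN={c, e}   OUT={}

Merge at B4: OUT[B4] = IN[B5] = {a, b, c, e}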